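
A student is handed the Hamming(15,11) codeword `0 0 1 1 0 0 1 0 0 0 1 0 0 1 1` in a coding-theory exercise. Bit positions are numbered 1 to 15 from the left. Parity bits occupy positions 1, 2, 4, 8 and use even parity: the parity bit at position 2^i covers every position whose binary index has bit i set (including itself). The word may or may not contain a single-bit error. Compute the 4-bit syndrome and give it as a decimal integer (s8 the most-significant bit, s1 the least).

s1: b1⊕b3⊕b5⊕b7⊕b9⊕b11⊕b13⊕b15 = 0⊕1⊕0⊕1⊕0⊕1⊕0⊕1 = 0
s2: b2⊕b3⊕b6⊕b7⊕b10⊕b11⊕b14⊕b15 = 0⊕1⊕0⊕1⊕0⊕1⊕1⊕1 = 1
s4: b4⊕b5⊕b6⊕b7⊕b12⊕b13⊕b14⊕b15 = 1⊕0⊕0⊕1⊕0⊕0⊕1⊕1 = 0
s8: b8⊕b9⊕b10⊕b11⊕b12⊕b13⊕b14⊕b15 = 0⊕0⊕0⊕1⊕0⊕0⊕1⊕1 = 1
Syndrome (s8...s1) = 1010 → position 10.

10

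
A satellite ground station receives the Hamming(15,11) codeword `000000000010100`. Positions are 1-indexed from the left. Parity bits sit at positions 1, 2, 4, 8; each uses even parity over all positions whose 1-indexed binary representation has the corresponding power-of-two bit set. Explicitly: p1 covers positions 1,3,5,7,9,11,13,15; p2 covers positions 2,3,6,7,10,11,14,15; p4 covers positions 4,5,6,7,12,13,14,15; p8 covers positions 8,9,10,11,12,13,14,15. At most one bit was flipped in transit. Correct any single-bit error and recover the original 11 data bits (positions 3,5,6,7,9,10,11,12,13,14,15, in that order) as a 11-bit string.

s1: b1⊕b3⊕b5⊕b7⊕b9⊕b11⊕b13⊕b15 = 0⊕0⊕0⊕0⊕0⊕1⊕1⊕0 = 0
s2: b2⊕b3⊕b6⊕b7⊕b10⊕b11⊕b14⊕b15 = 0⊕0⊕0⊕0⊕0⊕1⊕0⊕0 = 1
s4: b4⊕b5⊕b6⊕b7⊕b12⊕b13⊕b14⊕b15 = 0⊕0⊕0⊕0⊕0⊕1⊕0⊕0 = 1
s8: b8⊕b9⊕b10⊕b11⊕b12⊕b13⊕b14⊕b15 = 0⊕0⊕0⊕1⊕0⊕1⊕0⊕0 = 0
Syndrome (s8...s1) = 0110 → position 6.
Flip bit 6: corrected codeword = 000001000010100
Data bits at positions 3,5,6,7,9,10,11,12,13,14,15: 00100010100

00100010100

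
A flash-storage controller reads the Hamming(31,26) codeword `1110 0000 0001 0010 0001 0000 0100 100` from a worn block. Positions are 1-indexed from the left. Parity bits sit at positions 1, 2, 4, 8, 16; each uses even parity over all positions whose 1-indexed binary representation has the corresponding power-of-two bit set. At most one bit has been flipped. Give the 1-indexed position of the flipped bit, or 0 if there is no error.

s1: b1⊕b3⊕b5⊕b7⊕b9⊕b11⊕b13⊕b15⊕b17⊕b19⊕b21⊕b23⊕b25⊕b27⊕b29⊕b31 = 1⊕1⊕0⊕0⊕0⊕0⊕0⊕1⊕0⊕0⊕0⊕0⊕0⊕0⊕1⊕0 = 0
s2: b2⊕b3⊕b6⊕b7⊕b10⊕b11⊕b14⊕b15⊕b18⊕b19⊕b22⊕b23⊕b26⊕b27⊕b30⊕b31 = 1⊕1⊕0⊕0⊕0⊕0⊕0⊕1⊕0⊕0⊕0⊕0⊕1⊕0⊕0⊕0 = 0
s4: b4⊕b5⊕b6⊕b7⊕b12⊕b13⊕b14⊕b15⊕b20⊕b21⊕b22⊕b23⊕b28⊕b29⊕b30⊕b31 = 0⊕0⊕0⊕0⊕1⊕0⊕0⊕1⊕1⊕0⊕0⊕0⊕0⊕1⊕0⊕0 = 0
s8: b8⊕b9⊕b10⊕b11⊕b12⊕b13⊕b14⊕b15⊕b24⊕b25⊕b26⊕b27⊕b28⊕b29⊕b30⊕b31 = 0⊕0⊕0⊕0⊕1⊕0⊕0⊕1⊕0⊕0⊕1⊕0⊕0⊕1⊕0⊕0 = 0
s16: b16⊕b17⊕b18⊕b19⊕b20⊕b21⊕b22⊕b23⊕b24⊕b25⊕b26⊕b27⊕b28⊕b29⊕b30⊕b31 = 0⊕0⊕0⊕0⊕1⊕0⊕0⊕0⊕0⊕0⊕1⊕0⊕0⊕1⊕0⊕0 = 1
Syndrome (s16...s1) = 10000 → position 16.

16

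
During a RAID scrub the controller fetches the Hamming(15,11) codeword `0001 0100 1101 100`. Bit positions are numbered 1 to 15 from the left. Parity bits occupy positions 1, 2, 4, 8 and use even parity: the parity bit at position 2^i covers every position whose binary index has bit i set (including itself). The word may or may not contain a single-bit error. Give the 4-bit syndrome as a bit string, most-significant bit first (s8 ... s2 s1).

s1: b1⊕b3⊕b5⊕b7⊕b9⊕b11⊕b13⊕b15 = 0⊕0⊕0⊕0⊕1⊕0⊕1⊕0 = 0
s2: b2⊕b3⊕b6⊕b7⊕b10⊕b11⊕b14⊕b15 = 0⊕0⊕1⊕0⊕1⊕0⊕0⊕0 = 0
s4: b4⊕b5⊕b6⊕b7⊕b12⊕b13⊕b14⊕b15 = 1⊕0⊕1⊕0⊕1⊕1⊕0⊕0 = 0
s8: b8⊕b9⊕b10⊕b11⊕b12⊕b13⊕b14⊕b15 = 0⊕1⊕1⊕0⊕1⊕1⊕0⊕0 = 0
Syndrome (s8...s1) = 0000 → position 0 (no error).

0000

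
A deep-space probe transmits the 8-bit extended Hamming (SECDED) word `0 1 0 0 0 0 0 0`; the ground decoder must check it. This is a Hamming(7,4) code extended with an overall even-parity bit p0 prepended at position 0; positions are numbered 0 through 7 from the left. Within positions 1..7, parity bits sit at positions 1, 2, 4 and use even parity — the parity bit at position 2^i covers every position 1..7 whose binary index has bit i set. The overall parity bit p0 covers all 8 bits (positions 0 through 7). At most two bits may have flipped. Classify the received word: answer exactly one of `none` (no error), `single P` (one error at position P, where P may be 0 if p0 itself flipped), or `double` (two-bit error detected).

s1: b1⊕b3⊕b5⊕b7 = 1⊕0⊕0⊕0 = 1
s2: b2⊕b3⊕b6⊕b7 = 0⊕0⊕0⊕0 = 0
s4: b4⊕b5⊕b6⊕b7 = 0⊕0⊕0⊕0 = 0
Syndrome (s4...s1) = 001 → position 1.
Overall parity (XOR of all 8 bits, including p0): 0⊕1⊕0⊕0⊕0⊕0⊕0⊕0 = 1
Overall=1, syndrome position=1 → single-bit error at position 1.

single 1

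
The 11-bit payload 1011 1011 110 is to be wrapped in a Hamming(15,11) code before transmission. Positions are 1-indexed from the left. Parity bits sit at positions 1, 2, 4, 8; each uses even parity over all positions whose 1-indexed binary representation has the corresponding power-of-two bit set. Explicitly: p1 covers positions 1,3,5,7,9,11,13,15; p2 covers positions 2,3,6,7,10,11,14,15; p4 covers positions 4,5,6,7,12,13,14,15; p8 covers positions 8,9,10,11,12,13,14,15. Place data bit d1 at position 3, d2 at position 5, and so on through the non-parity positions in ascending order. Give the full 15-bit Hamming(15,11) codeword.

Place data bits at non-power-of-two positions: b3=1, b5=0, b6=1, b7=1, b9=1, b10=0, b11=1, b12=1, b13=1, b14=1, b15=0.
p1 = XOR of data positions {3,5,7,9,11,13,15} = 1⊕0⊕1⊕1⊕1⊕1⊕0 = 1
p2 = XOR of data positions {3,6,7,10,11,14,15} = 1⊕1⊕1⊕0⊕1⊕1⊕0 = 1
p4 = XOR of data positions {5,6,7,12,13,14,15} = 0⊕1⊕1⊕1⊕1⊕1⊕0 = 1
p8 = XOR of data positions {9,10,11,12,13,14,15} = 1⊕0⊕1⊕1⊕1⊕1⊕0 = 1
Codeword b1..b15 = 111101111011110

111101111011110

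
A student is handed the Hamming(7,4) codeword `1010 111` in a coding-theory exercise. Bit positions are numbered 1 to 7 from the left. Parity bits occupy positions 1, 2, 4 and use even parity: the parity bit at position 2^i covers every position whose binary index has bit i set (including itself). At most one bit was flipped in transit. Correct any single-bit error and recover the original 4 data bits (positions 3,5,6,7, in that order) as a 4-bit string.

1101

s1: b1⊕b3⊕b5⊕b7 = 1⊕1⊕1⊕1 = 0
s2: b2⊕b3⊕b6⊕b7 = 0⊕1⊕1⊕1 = 1
s4: b4⊕b5⊕b6⊕b7 = 0⊕1⊕1⊕1 = 1
Syndrome (s4...s1) = 110 → position 6.
Flip bit 6: corrected codeword = 1010101
Data bits at positions 3,5,6,7: 1101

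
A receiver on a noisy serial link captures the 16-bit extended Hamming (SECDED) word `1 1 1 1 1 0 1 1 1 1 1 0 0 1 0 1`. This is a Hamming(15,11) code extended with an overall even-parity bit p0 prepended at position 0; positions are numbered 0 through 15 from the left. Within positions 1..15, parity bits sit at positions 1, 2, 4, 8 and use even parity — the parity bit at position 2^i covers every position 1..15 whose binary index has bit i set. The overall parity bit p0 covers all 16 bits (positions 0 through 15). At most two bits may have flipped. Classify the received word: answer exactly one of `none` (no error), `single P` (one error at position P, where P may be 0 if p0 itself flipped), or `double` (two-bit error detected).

s1: b1⊕b3⊕b5⊕b7⊕b9⊕b11⊕b13⊕b15 = 1⊕1⊕0⊕1⊕1⊕0⊕1⊕1 = 0
s2: b2⊕b3⊕b6⊕b7⊕b10⊕b11⊕b14⊕b15 = 1⊕1⊕1⊕1⊕1⊕0⊕0⊕1 = 0
s4: b4⊕b5⊕b6⊕b7⊕b12⊕b13⊕b14⊕b15 = 1⊕0⊕1⊕1⊕0⊕1⊕0⊕1 = 1
s8: b8⊕b9⊕b10⊕b11⊕b12⊕b13⊕b14⊕b15 = 1⊕1⊕1⊕0⊕0⊕1⊕0⊕1 = 1
Syndrome (s8...s1) = 1100 → position 12.
Overall parity (XOR of all 16 bits, including p0): 1⊕1⊕1⊕1⊕1⊕0⊕1⊕1⊕1⊕1⊕1⊕0⊕0⊕1⊕0⊕1 = 0
Overall=0, syndrome position=12 → double-bit error detected (uncorrectable).

double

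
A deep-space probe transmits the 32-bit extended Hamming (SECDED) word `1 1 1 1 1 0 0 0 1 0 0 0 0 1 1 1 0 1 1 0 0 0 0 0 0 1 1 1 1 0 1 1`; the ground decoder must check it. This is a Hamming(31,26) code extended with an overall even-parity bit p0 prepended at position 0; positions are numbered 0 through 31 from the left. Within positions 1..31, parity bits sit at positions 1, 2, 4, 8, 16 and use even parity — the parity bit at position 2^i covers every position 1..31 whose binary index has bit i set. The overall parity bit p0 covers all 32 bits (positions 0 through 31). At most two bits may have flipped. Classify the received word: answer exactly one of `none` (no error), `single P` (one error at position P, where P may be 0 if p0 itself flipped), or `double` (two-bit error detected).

s1: b1⊕b3⊕b5⊕b7⊕b9⊕b11⊕b13⊕b15⊕b17⊕b19⊕b21⊕b23⊕b25⊕b27⊕b29⊕b31 = 1⊕1⊕0⊕0⊕0⊕0⊕1⊕1⊕1⊕0⊕0⊕0⊕1⊕1⊕0⊕1 = 0
s2: b2⊕b3⊕b6⊕b7⊕b10⊕b11⊕b14⊕b15⊕b18⊕b19⊕b22⊕b23⊕b26⊕b27⊕b30⊕b31 = 1⊕1⊕0⊕0⊕0⊕0⊕1⊕1⊕1⊕0⊕0⊕0⊕1⊕1⊕1⊕1 = 1
s4: b4⊕b5⊕b6⊕b7⊕b12⊕b13⊕b14⊕b15⊕b20⊕b21⊕b22⊕b23⊕b28⊕b29⊕b30⊕b31 = 1⊕0⊕0⊕0⊕0⊕1⊕1⊕1⊕0⊕0⊕0⊕0⊕1⊕0⊕1⊕1 = 1
s8: b8⊕b9⊕b10⊕b11⊕b12⊕b13⊕b14⊕b15⊕b24⊕b25⊕b26⊕b27⊕b28⊕b29⊕b30⊕b31 = 1⊕0⊕0⊕0⊕0⊕1⊕1⊕1⊕0⊕1⊕1⊕1⊕1⊕0⊕1⊕1 = 0
s16: b16⊕b17⊕b18⊕b19⊕b20⊕b21⊕b22⊕b23⊕b24⊕b25⊕b26⊕b27⊕b28⊕b29⊕b30⊕b31 = 0⊕1⊕1⊕0⊕0⊕0⊕0⊕0⊕0⊕1⊕1⊕1⊕1⊕0⊕1⊕1 = 0
Syndrome (s16...s1) = 00110 → position 6.
Overall parity (XOR of all 32 bits, including p0): 1⊕1⊕1⊕1⊕1⊕0⊕0⊕0⊕1⊕0⊕0⊕0⊕0⊕1⊕1⊕1⊕0⊕1⊕1⊕0⊕0⊕0⊕0⊕0⊕0⊕1⊕1⊕1⊕1⊕0⊕1⊕1 = 1
Overall=1, syndrome position=6 → single-bit error at position 6.

single 6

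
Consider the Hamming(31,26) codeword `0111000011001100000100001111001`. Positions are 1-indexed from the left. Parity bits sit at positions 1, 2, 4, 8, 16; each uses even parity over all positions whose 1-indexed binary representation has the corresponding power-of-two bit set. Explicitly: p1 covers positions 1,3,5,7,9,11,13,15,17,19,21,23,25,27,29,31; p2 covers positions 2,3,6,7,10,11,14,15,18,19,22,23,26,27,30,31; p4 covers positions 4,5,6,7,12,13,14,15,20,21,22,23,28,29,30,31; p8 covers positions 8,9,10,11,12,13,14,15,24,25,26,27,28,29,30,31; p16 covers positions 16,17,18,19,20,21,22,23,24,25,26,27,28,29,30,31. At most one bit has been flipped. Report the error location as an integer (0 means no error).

10

s1: b1⊕b3⊕b5⊕b7⊕b9⊕b11⊕b13⊕b15⊕b17⊕b19⊕b21⊕b23⊕b25⊕b27⊕b29⊕b31 = 0⊕1⊕0⊕0⊕1⊕0⊕1⊕0⊕0⊕0⊕0⊕0⊕1⊕1⊕0⊕1 = 0
s2: b2⊕b3⊕b6⊕b7⊕b10⊕b11⊕b14⊕b15⊕b18⊕b19⊕b22⊕b23⊕b26⊕b27⊕b30⊕b31 = 1⊕1⊕0⊕0⊕1⊕0⊕1⊕0⊕0⊕0⊕0⊕0⊕1⊕1⊕0⊕1 = 1
s4: b4⊕b5⊕b6⊕b7⊕b12⊕b13⊕b14⊕b15⊕b20⊕b21⊕b22⊕b23⊕b28⊕b29⊕b30⊕b31 = 1⊕0⊕0⊕0⊕0⊕1⊕1⊕0⊕1⊕0⊕0⊕0⊕1⊕0⊕0⊕1 = 0
s8: b8⊕b9⊕b10⊕b11⊕b12⊕b13⊕b14⊕b15⊕b24⊕b25⊕b26⊕b27⊕b28⊕b29⊕b30⊕b31 = 0⊕1⊕1⊕0⊕0⊕1⊕1⊕0⊕0⊕1⊕1⊕1⊕1⊕0⊕0⊕1 = 1
s16: b16⊕b17⊕b18⊕b19⊕b20⊕b21⊕b22⊕b23⊕b24⊕b25⊕b26⊕b27⊕b28⊕b29⊕b30⊕b31 = 0⊕0⊕0⊕0⊕1⊕0⊕0⊕0⊕0⊕1⊕1⊕1⊕1⊕0⊕0⊕1 = 0
Syndrome (s16...s1) = 01010 → position 10.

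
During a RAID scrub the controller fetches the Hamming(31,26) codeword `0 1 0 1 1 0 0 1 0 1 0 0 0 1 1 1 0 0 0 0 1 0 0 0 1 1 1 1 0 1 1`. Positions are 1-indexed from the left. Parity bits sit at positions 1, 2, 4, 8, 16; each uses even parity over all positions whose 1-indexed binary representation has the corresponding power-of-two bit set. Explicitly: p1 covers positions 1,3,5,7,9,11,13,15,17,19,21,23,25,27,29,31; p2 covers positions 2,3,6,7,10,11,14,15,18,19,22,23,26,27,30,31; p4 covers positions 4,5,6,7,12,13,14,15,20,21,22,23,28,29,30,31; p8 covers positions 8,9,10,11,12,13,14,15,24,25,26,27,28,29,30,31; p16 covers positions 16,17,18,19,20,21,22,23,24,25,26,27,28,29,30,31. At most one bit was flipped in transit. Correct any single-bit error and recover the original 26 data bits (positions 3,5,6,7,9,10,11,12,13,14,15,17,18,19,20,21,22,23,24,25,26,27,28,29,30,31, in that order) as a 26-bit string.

01000100011000010001111011

s1: b1⊕b3⊕b5⊕b7⊕b9⊕b11⊕b13⊕b15⊕b17⊕b19⊕b21⊕b23⊕b25⊕b27⊕b29⊕b31 = 0⊕0⊕1⊕0⊕0⊕0⊕0⊕1⊕0⊕0⊕1⊕0⊕1⊕1⊕0⊕1 = 0
s2: b2⊕b3⊕b6⊕b7⊕b10⊕b11⊕b14⊕b15⊕b18⊕b19⊕b22⊕b23⊕b26⊕b27⊕b30⊕b31 = 1⊕0⊕0⊕0⊕1⊕0⊕1⊕1⊕0⊕0⊕0⊕0⊕1⊕1⊕1⊕1 = 0
s4: b4⊕b5⊕b6⊕b7⊕b12⊕b13⊕b14⊕b15⊕b20⊕b21⊕b22⊕b23⊕b28⊕b29⊕b30⊕b31 = 1⊕1⊕0⊕0⊕0⊕0⊕1⊕1⊕0⊕1⊕0⊕0⊕1⊕0⊕1⊕1 = 0
s8: b8⊕b9⊕b10⊕b11⊕b12⊕b13⊕b14⊕b15⊕b24⊕b25⊕b26⊕b27⊕b28⊕b29⊕b30⊕b31 = 1⊕0⊕1⊕0⊕0⊕0⊕1⊕1⊕0⊕1⊕1⊕1⊕1⊕0⊕1⊕1 = 0
s16: b16⊕b17⊕b18⊕b19⊕b20⊕b21⊕b22⊕b23⊕b24⊕b25⊕b26⊕b27⊕b28⊕b29⊕b30⊕b31 = 1⊕0⊕0⊕0⊕0⊕1⊕0⊕0⊕0⊕1⊕1⊕1⊕1⊕0⊕1⊕1 = 0
Syndrome (s16...s1) = 00000 → position 0 (no error).
No correction needed.
Data bits at positions 3,5,6,7,9,10,11,12,13,14,15,17,18,19,20,21,22,23,24,25,26,27,28,29,30,31: 01000100011000010001111011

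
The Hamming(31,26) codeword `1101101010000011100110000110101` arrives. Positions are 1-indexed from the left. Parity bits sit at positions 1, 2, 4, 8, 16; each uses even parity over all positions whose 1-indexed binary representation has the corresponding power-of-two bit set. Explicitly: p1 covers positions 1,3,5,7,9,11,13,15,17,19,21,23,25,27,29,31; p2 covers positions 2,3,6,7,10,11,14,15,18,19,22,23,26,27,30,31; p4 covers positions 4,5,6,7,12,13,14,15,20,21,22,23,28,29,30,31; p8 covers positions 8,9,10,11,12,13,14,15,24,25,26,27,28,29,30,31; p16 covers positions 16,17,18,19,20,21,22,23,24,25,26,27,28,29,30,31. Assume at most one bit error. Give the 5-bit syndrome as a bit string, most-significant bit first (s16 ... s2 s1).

00000

s1: b1⊕b3⊕b5⊕b7⊕b9⊕b11⊕b13⊕b15⊕b17⊕b19⊕b21⊕b23⊕b25⊕b27⊕b29⊕b31 = 1⊕0⊕1⊕1⊕1⊕0⊕0⊕1⊕1⊕0⊕1⊕0⊕0⊕1⊕1⊕1 = 0
s2: b2⊕b3⊕b6⊕b7⊕b10⊕b11⊕b14⊕b15⊕b18⊕b19⊕b22⊕b23⊕b26⊕b27⊕b30⊕b31 = 1⊕0⊕0⊕1⊕0⊕0⊕0⊕1⊕0⊕0⊕0⊕0⊕1⊕1⊕0⊕1 = 0
s4: b4⊕b5⊕b6⊕b7⊕b12⊕b13⊕b14⊕b15⊕b20⊕b21⊕b22⊕b23⊕b28⊕b29⊕b30⊕b31 = 1⊕1⊕0⊕1⊕0⊕0⊕0⊕1⊕1⊕1⊕0⊕0⊕0⊕1⊕0⊕1 = 0
s8: b8⊕b9⊕b10⊕b11⊕b12⊕b13⊕b14⊕b15⊕b24⊕b25⊕b26⊕b27⊕b28⊕b29⊕b30⊕b31 = 0⊕1⊕0⊕0⊕0⊕0⊕0⊕1⊕0⊕0⊕1⊕1⊕0⊕1⊕0⊕1 = 0
s16: b16⊕b17⊕b18⊕b19⊕b20⊕b21⊕b22⊕b23⊕b24⊕b25⊕b26⊕b27⊕b28⊕b29⊕b30⊕b31 = 1⊕1⊕0⊕0⊕1⊕1⊕0⊕0⊕0⊕0⊕1⊕1⊕0⊕1⊕0⊕1 = 0
Syndrome (s16...s1) = 00000 → position 0 (no error).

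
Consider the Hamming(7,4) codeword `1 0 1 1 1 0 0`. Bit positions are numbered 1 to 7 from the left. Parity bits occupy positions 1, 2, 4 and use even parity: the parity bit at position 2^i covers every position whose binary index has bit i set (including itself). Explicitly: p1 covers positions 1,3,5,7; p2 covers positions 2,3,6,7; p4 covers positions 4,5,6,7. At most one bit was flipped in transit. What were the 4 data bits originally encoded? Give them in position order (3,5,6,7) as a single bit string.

s1: b1⊕b3⊕b5⊕b7 = 1⊕1⊕1⊕0 = 1
s2: b2⊕b3⊕b6⊕b7 = 0⊕1⊕0⊕0 = 1
s4: b4⊕b5⊕b6⊕b7 = 1⊕1⊕0⊕0 = 0
Syndrome (s4...s1) = 011 → position 3.
Flip bit 3: corrected codeword = 1001100
Data bits at positions 3,5,6,7: 0100

0100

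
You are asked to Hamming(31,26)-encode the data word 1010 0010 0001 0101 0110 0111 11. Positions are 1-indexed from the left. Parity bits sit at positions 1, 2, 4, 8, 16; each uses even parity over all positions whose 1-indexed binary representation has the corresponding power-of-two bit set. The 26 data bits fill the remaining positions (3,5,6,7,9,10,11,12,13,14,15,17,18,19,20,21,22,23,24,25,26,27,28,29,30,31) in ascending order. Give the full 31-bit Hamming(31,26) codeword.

Place data bits at non-power-of-two positions: b3=1, b5=0, b6=1, b7=0, b9=0, b10=0, b11=1, b12=0, b13=0, b14=0, b15=0, b17=1, b18=0, b19=1, b20=0, b21=1, b22=0, b23=1, b24=1, b25=0, b26=0, b27=1, b28=1, b29=1, b30=1, b31=1.
p1 = XOR of data positions {3,5,7,9,11,13,15,17,19,21,23,25,27,29,31} = 1⊕0⊕0⊕0⊕1⊕0⊕0⊕1⊕1⊕1⊕1⊕0⊕1⊕1⊕1 = 1
p2 = XOR of data positions {3,6,7,10,11,14,15,18,19,22,23,26,27,30,31} = 1⊕1⊕0⊕0⊕1⊕0⊕0⊕0⊕1⊕0⊕1⊕0⊕1⊕1⊕1 = 0
p4 = XOR of data positions {5,6,7,12,13,14,15,20,21,22,23,28,29,30,31} = 0⊕1⊕0⊕0⊕0⊕0⊕0⊕0⊕1⊕0⊕1⊕1⊕1⊕1⊕1 = 1
p8 = XOR of data positions {9,10,11,12,13,14,15,24,25,26,27,28,29,30,31} = 0⊕0⊕1⊕0⊕0⊕0⊕0⊕1⊕0⊕0⊕1⊕1⊕1⊕1⊕1 = 1
p16 = XOR of data positions {17,18,19,20,21,22,23,24,25,26,27,28,29,30,31} = 1⊕0⊕1⊕0⊕1⊕0⊕1⊕1⊕0⊕0⊕1⊕1⊕1⊕1⊕1 = 0
Codeword b1..b31 = 1011010100100000101010110011111

1011010100100000101010110011111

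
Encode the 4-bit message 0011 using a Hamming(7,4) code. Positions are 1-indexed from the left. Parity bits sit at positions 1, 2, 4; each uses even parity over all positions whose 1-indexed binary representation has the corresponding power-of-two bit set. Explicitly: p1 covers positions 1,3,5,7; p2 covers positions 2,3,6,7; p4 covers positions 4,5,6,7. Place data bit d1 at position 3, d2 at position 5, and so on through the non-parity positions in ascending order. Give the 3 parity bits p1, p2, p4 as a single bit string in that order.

100

Place data bits at non-power-of-two positions: b3=0, b5=0, b6=1, b7=1.
p1 = XOR of data positions {3,5,7} = 0⊕0⊕1 = 1
p2 = XOR of data positions {3,6,7} = 0⊕1⊕1 = 0
p4 = XOR of data positions {5,6,7} = 0⊕1⊕1 = 0
Parity bits p1,p2,p4 = 100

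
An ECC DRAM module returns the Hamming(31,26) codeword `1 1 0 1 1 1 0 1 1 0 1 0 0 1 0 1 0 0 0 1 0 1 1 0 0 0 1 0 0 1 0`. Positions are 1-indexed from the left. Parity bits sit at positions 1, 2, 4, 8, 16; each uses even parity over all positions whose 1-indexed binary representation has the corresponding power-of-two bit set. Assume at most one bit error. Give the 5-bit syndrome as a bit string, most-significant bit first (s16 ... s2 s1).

s1: b1⊕b3⊕b5⊕b7⊕b9⊕b11⊕b13⊕b15⊕b17⊕b19⊕b21⊕b23⊕b25⊕b27⊕b29⊕b31 = 1⊕0⊕1⊕0⊕1⊕1⊕0⊕0⊕0⊕0⊕0⊕1⊕0⊕1⊕0⊕0 = 0
s2: b2⊕b3⊕b6⊕b7⊕b10⊕b11⊕b14⊕b15⊕b18⊕b19⊕b22⊕b23⊕b26⊕b27⊕b30⊕b31 = 1⊕0⊕1⊕0⊕0⊕1⊕1⊕0⊕0⊕0⊕1⊕1⊕0⊕1⊕1⊕0 = 0
s4: b4⊕b5⊕b6⊕b7⊕b12⊕b13⊕b14⊕b15⊕b20⊕b21⊕b22⊕b23⊕b28⊕b29⊕b30⊕b31 = 1⊕1⊕1⊕0⊕0⊕0⊕1⊕0⊕1⊕0⊕1⊕1⊕0⊕0⊕1⊕0 = 0
s8: b8⊕b9⊕b10⊕b11⊕b12⊕b13⊕b14⊕b15⊕b24⊕b25⊕b26⊕b27⊕b28⊕b29⊕b30⊕b31 = 1⊕1⊕0⊕1⊕0⊕0⊕1⊕0⊕0⊕0⊕0⊕1⊕0⊕0⊕1⊕0 = 0
s16: b16⊕b17⊕b18⊕b19⊕b20⊕b21⊕b22⊕b23⊕b24⊕b25⊕b26⊕b27⊕b28⊕b29⊕b30⊕b31 = 1⊕0⊕0⊕0⊕1⊕0⊕1⊕1⊕0⊕0⊕0⊕1⊕0⊕0⊕1⊕0 = 0
Syndrome (s16...s1) = 00000 → position 0 (no error).

00000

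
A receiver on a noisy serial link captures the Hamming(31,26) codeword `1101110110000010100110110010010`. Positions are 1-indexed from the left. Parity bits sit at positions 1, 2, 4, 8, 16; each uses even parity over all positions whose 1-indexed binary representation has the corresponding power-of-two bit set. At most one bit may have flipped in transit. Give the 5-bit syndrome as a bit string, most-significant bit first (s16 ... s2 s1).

s1: b1⊕b3⊕b5⊕b7⊕b9⊕b11⊕b13⊕b15⊕b17⊕b19⊕b21⊕b23⊕b25⊕b27⊕b29⊕b31 = 1⊕0⊕1⊕0⊕1⊕0⊕0⊕1⊕1⊕0⊕1⊕1⊕0⊕1⊕0⊕0 = 0
s2: b2⊕b3⊕b6⊕b7⊕b10⊕b11⊕b14⊕b15⊕b18⊕b19⊕b22⊕b23⊕b26⊕b27⊕b30⊕b31 = 1⊕0⊕1⊕0⊕0⊕0⊕0⊕1⊕0⊕0⊕0⊕1⊕0⊕1⊕1⊕0 = 0
s4: b4⊕b5⊕b6⊕b7⊕b12⊕b13⊕b14⊕b15⊕b20⊕b21⊕b22⊕b23⊕b28⊕b29⊕b30⊕b31 = 1⊕1⊕1⊕0⊕0⊕0⊕0⊕1⊕1⊕1⊕0⊕1⊕0⊕0⊕1⊕0 = 0
s8: b8⊕b9⊕b10⊕b11⊕b12⊕b13⊕b14⊕b15⊕b24⊕b25⊕b26⊕b27⊕b28⊕b29⊕b30⊕b31 = 1⊕1⊕0⊕0⊕0⊕0⊕0⊕1⊕1⊕0⊕0⊕1⊕0⊕0⊕1⊕0 = 0
s16: b16⊕b17⊕b18⊕b19⊕b20⊕b21⊕b22⊕b23⊕b24⊕b25⊕b26⊕b27⊕b28⊕b29⊕b30⊕b31 = 0⊕1⊕0⊕0⊕1⊕1⊕0⊕1⊕1⊕0⊕0⊕1⊕0⊕0⊕1⊕0 = 1
Syndrome (s16...s1) = 10000 → position 16.

10000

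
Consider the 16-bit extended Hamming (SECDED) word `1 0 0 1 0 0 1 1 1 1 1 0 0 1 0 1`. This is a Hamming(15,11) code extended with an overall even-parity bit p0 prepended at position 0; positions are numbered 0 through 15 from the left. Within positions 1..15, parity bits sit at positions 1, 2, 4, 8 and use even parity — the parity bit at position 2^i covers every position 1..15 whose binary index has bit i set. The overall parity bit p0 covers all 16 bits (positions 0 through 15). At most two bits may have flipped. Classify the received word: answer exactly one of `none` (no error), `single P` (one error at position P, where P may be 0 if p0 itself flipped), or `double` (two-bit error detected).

s1: b1⊕b3⊕b5⊕b7⊕b9⊕b11⊕b13⊕b15 = 0⊕1⊕0⊕1⊕1⊕0⊕1⊕1 = 1
s2: b2⊕b3⊕b6⊕b7⊕b10⊕b11⊕b14⊕b15 = 0⊕1⊕1⊕1⊕1⊕0⊕0⊕1 = 1
s4: b4⊕b5⊕b6⊕b7⊕b12⊕b13⊕b14⊕b15 = 0⊕0⊕1⊕1⊕0⊕1⊕0⊕1 = 0
s8: b8⊕b9⊕b10⊕b11⊕b12⊕b13⊕b14⊕b15 = 1⊕1⊕1⊕0⊕0⊕1⊕0⊕1 = 1
Syndrome (s8...s1) = 1011 → position 11.
Overall parity (XOR of all 16 bits, including p0): 1⊕0⊕0⊕1⊕0⊕0⊕1⊕1⊕1⊕1⊕1⊕0⊕0⊕1⊕0⊕1 = 1
Overall=1, syndrome position=11 → single-bit error at position 11.

single 11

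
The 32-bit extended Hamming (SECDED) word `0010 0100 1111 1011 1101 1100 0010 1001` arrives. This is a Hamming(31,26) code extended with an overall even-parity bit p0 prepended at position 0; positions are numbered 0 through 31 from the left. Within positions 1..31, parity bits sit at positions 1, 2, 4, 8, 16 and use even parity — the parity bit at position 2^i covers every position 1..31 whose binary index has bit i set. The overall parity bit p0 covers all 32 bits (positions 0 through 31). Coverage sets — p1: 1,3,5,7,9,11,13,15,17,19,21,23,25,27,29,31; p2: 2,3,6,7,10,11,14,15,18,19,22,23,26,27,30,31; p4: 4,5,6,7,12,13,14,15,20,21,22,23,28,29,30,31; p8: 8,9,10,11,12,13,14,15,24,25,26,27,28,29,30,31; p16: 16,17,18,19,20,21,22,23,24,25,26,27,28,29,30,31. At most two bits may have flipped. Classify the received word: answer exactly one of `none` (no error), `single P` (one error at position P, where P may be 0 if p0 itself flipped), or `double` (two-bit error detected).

single 0

s1: b1⊕b3⊕b5⊕b7⊕b9⊕b11⊕b13⊕b15⊕b17⊕b19⊕b21⊕b23⊕b25⊕b27⊕b29⊕b31 = 0⊕0⊕1⊕0⊕1⊕1⊕0⊕1⊕1⊕1⊕1⊕0⊕0⊕0⊕0⊕1 = 0
s2: b2⊕b3⊕b6⊕b7⊕b10⊕b11⊕b14⊕b15⊕b18⊕b19⊕b22⊕b23⊕b26⊕b27⊕b30⊕b31 = 1⊕0⊕0⊕0⊕1⊕1⊕1⊕1⊕0⊕1⊕0⊕0⊕1⊕0⊕0⊕1 = 0
s4: b4⊕b5⊕b6⊕b7⊕b12⊕b13⊕b14⊕b15⊕b20⊕b21⊕b22⊕b23⊕b28⊕b29⊕b30⊕b31 = 0⊕1⊕0⊕0⊕1⊕0⊕1⊕1⊕1⊕1⊕0⊕0⊕1⊕0⊕0⊕1 = 0
s8: b8⊕b9⊕b10⊕b11⊕b12⊕b13⊕b14⊕b15⊕b24⊕b25⊕b26⊕b27⊕b28⊕b29⊕b30⊕b31 = 1⊕1⊕1⊕1⊕1⊕0⊕1⊕1⊕0⊕0⊕1⊕0⊕1⊕0⊕0⊕1 = 0
s16: b16⊕b17⊕b18⊕b19⊕b20⊕b21⊕b22⊕b23⊕b24⊕b25⊕b26⊕b27⊕b28⊕b29⊕b30⊕b31 = 1⊕1⊕0⊕1⊕1⊕1⊕0⊕0⊕0⊕0⊕1⊕0⊕1⊕0⊕0⊕1 = 0
Syndrome (s16...s1) = 00000 → position 0 (no error).
Overall parity (XOR of all 32 bits, including p0): 0⊕0⊕1⊕0⊕0⊕1⊕0⊕0⊕1⊕1⊕1⊕1⊕1⊕0⊕1⊕1⊕1⊕1⊕0⊕1⊕1⊕1⊕0⊕0⊕0⊕0⊕1⊕0⊕1⊕0⊕0⊕1 = 1
Overall=1, syndrome position=0 → single-bit error at position 0.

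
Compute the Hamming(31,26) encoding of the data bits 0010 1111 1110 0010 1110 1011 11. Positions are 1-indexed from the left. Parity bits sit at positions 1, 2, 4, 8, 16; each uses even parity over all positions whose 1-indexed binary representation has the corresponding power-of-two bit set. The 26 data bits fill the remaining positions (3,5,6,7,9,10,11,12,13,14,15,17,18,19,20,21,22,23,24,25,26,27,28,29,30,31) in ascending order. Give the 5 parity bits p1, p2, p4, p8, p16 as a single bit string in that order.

Place data bits at non-power-of-two positions: b3=0, b5=0, b6=1, b7=0, b9=1, b10=1, b11=1, b12=1, b13=1, b14=1, b15=1, b17=0, b18=0, b19=0, b20=1, b21=0, b22=1, b23=1, b24=1, b25=0, b26=1, b27=0, b28=1, b29=1, b30=1, b31=1.
p1 = XOR of data positions {3,5,7,9,11,13,15,17,19,21,23,25,27,29,31} = 0⊕0⊕0⊕1⊕1⊕1⊕1⊕0⊕0⊕0⊕1⊕0⊕0⊕1⊕1 = 1
p2 = XOR of data positions {3,6,7,10,11,14,15,18,19,22,23,26,27,30,31} = 0⊕1⊕0⊕1⊕1⊕1⊕1⊕0⊕0⊕1⊕1⊕1⊕0⊕1⊕1 = 0
p4 = XOR of data positions {5,6,7,12,13,14,15,20,21,22,23,28,29,30,31} = 0⊕1⊕0⊕1⊕1⊕1⊕1⊕1⊕0⊕1⊕1⊕1⊕1⊕1⊕1 = 0
p8 = XOR of data positions {9,10,11,12,13,14,15,24,25,26,27,28,29,30,31} = 1⊕1⊕1⊕1⊕1⊕1⊕1⊕1⊕0⊕1⊕0⊕1⊕1⊕1⊕1 = 1
p16 = XOR of data positions {17,18,19,20,21,22,23,24,25,26,27,28,29,30,31} = 0⊕0⊕0⊕1⊕0⊕1⊕1⊕1⊕0⊕1⊕0⊕1⊕1⊕1⊕1 = 1
Parity bits p1,p2,p4,p8,p16 = 10011

10011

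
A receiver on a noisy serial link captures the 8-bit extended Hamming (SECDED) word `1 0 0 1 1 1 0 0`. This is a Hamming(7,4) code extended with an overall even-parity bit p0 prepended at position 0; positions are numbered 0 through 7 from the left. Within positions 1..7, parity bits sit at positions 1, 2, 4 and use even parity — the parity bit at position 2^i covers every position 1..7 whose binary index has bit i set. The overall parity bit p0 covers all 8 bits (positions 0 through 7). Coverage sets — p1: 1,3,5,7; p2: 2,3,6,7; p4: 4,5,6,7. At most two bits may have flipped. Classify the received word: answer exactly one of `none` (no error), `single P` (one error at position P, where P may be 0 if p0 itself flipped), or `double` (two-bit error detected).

double

s1: b1⊕b3⊕b5⊕b7 = 0⊕1⊕1⊕0 = 0
s2: b2⊕b3⊕b6⊕b7 = 0⊕1⊕0⊕0 = 1
s4: b4⊕b5⊕b6⊕b7 = 1⊕1⊕0⊕0 = 0
Syndrome (s4...s1) = 010 → position 2.
Overall parity (XOR of all 8 bits, including p0): 1⊕0⊕0⊕1⊕1⊕1⊕0⊕0 = 0
Overall=0, syndrome position=2 → double-bit error detected (uncorrectable).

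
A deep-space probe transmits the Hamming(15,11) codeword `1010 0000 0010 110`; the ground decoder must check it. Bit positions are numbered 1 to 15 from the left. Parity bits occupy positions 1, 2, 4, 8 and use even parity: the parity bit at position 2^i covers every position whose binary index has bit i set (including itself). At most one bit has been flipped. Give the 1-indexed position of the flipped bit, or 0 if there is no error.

10

s1: b1⊕b3⊕b5⊕b7⊕b9⊕b11⊕b13⊕b15 = 1⊕1⊕0⊕0⊕0⊕1⊕1⊕0 = 0
s2: b2⊕b3⊕b6⊕b7⊕b10⊕b11⊕b14⊕b15 = 0⊕1⊕0⊕0⊕0⊕1⊕1⊕0 = 1
s4: b4⊕b5⊕b6⊕b7⊕b12⊕b13⊕b14⊕b15 = 0⊕0⊕0⊕0⊕0⊕1⊕1⊕0 = 0
s8: b8⊕b9⊕b10⊕b11⊕b12⊕b13⊕b14⊕b15 = 0⊕0⊕0⊕1⊕0⊕1⊕1⊕0 = 1
Syndrome (s8...s1) = 1010 → position 10.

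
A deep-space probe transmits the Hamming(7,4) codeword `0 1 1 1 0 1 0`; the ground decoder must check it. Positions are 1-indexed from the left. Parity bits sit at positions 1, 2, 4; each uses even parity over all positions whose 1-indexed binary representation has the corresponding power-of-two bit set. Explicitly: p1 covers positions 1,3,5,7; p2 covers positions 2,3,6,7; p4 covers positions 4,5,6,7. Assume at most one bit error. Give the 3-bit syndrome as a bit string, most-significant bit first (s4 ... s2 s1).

s1: b1⊕b3⊕b5⊕b7 = 0⊕1⊕0⊕0 = 1
s2: b2⊕b3⊕b6⊕b7 = 1⊕1⊕1⊕0 = 1
s4: b4⊕b5⊕b6⊕b7 = 1⊕0⊕1⊕0 = 0
Syndrome (s4...s1) = 011 → position 3.

011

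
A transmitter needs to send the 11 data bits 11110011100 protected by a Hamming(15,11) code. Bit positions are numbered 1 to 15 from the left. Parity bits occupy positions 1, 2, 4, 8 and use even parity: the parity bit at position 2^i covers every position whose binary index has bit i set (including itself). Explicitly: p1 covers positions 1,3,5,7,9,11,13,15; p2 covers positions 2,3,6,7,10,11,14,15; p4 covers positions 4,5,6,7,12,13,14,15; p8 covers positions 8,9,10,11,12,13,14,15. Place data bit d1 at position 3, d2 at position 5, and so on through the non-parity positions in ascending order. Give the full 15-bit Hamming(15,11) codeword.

Place data bits at non-power-of-two positions: b3=1, b5=1, b6=1, b7=1, b9=0, b10=0, b11=1, b12=1, b13=1, b14=0, b15=0.
p1 = XOR of data positions {3,5,7,9,11,13,15} = 1⊕1⊕1⊕0⊕1⊕1⊕0 = 1
p2 = XOR of data positions {3,6,7,10,11,14,15} = 1⊕1⊕1⊕0⊕1⊕0⊕0 = 0
p4 = XOR of data positions {5,6,7,12,13,14,15} = 1⊕1⊕1⊕1⊕1⊕0⊕0 = 1
p8 = XOR of data positions {9,10,11,12,13,14,15} = 0⊕0⊕1⊕1⊕1⊕0⊕0 = 1
Codeword b1..b15 = 101111110011100

101111110011100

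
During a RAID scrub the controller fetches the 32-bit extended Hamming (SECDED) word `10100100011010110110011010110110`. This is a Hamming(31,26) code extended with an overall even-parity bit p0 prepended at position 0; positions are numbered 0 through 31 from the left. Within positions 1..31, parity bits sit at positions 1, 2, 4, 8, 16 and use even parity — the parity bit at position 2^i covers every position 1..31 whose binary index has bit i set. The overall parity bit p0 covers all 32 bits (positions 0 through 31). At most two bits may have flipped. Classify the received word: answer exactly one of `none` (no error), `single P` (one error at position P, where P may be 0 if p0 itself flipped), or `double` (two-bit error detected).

single 19

s1: b1⊕b3⊕b5⊕b7⊕b9⊕b11⊕b13⊕b15⊕b17⊕b19⊕b21⊕b23⊕b25⊕b27⊕b29⊕b31 = 0⊕0⊕1⊕0⊕1⊕0⊕0⊕1⊕1⊕0⊕1⊕0⊕0⊕1⊕1⊕0 = 1
s2: b2⊕b3⊕b6⊕b7⊕b10⊕b11⊕b14⊕b15⊕b18⊕b19⊕b22⊕b23⊕b26⊕b27⊕b30⊕b31 = 1⊕0⊕0⊕0⊕1⊕0⊕1⊕1⊕1⊕0⊕1⊕0⊕1⊕1⊕1⊕0 = 1
s4: b4⊕b5⊕b6⊕b7⊕b12⊕b13⊕b14⊕b15⊕b20⊕b21⊕b22⊕b23⊕b28⊕b29⊕b30⊕b31 = 0⊕1⊕0⊕0⊕1⊕0⊕1⊕1⊕0⊕1⊕1⊕0⊕0⊕1⊕1⊕0 = 0
s8: b8⊕b9⊕b10⊕b11⊕b12⊕b13⊕b14⊕b15⊕b24⊕b25⊕b26⊕b27⊕b28⊕b29⊕b30⊕b31 = 0⊕1⊕1⊕0⊕1⊕0⊕1⊕1⊕1⊕0⊕1⊕1⊕0⊕1⊕1⊕0 = 0
s16: b16⊕b17⊕b18⊕b19⊕b20⊕b21⊕b22⊕b23⊕b24⊕b25⊕b26⊕b27⊕b28⊕b29⊕b30⊕b31 = 0⊕1⊕1⊕0⊕0⊕1⊕1⊕0⊕1⊕0⊕1⊕1⊕0⊕1⊕1⊕0 = 1
Syndrome (s16...s1) = 10011 → position 19.
Overall parity (XOR of all 32 bits, including p0): 1⊕0⊕1⊕0⊕0⊕1⊕0⊕0⊕0⊕1⊕1⊕0⊕1⊕0⊕1⊕1⊕0⊕1⊕1⊕0⊕0⊕1⊕1⊕0⊕1⊕0⊕1⊕1⊕0⊕1⊕1⊕0 = 1
Overall=1, syndrome position=19 → single-bit error at position 19.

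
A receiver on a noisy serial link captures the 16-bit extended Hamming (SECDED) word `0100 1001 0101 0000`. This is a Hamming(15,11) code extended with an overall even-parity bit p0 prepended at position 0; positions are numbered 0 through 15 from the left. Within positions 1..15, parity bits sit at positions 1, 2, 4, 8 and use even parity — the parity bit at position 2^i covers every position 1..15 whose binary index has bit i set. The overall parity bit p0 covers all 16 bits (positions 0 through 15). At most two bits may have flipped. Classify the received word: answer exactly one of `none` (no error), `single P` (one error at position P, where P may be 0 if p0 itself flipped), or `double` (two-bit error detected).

single 0

s1: b1⊕b3⊕b5⊕b7⊕b9⊕b11⊕b13⊕b15 = 1⊕0⊕0⊕1⊕1⊕1⊕0⊕0 = 0
s2: b2⊕b3⊕b6⊕b7⊕b10⊕b11⊕b14⊕b15 = 0⊕0⊕0⊕1⊕0⊕1⊕0⊕0 = 0
s4: b4⊕b5⊕b6⊕b7⊕b12⊕b13⊕b14⊕b15 = 1⊕0⊕0⊕1⊕0⊕0⊕0⊕0 = 0
s8: b8⊕b9⊕b10⊕b11⊕b12⊕b13⊕b14⊕b15 = 0⊕1⊕0⊕1⊕0⊕0⊕0⊕0 = 0
Syndrome (s8...s1) = 0000 → position 0 (no error).
Overall parity (XOR of all 16 bits, including p0): 0⊕1⊕0⊕0⊕1⊕0⊕0⊕1⊕0⊕1⊕0⊕1⊕0⊕0⊕0⊕0 = 1
Overall=1, syndrome position=0 → single-bit error at position 0.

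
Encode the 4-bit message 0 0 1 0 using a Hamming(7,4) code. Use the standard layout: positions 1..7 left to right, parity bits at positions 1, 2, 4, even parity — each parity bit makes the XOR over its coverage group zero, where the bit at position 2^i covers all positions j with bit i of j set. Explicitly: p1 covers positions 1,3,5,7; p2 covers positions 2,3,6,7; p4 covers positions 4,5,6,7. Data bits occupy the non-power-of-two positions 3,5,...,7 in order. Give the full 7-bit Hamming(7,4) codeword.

0101010

Place data bits at non-power-of-two positions: b3=0, b5=0, b6=1, b7=0.
p1 = XOR of data positions {3,5,7} = 0⊕0⊕0 = 0
p2 = XOR of data positions {3,6,7} = 0⊕1⊕0 = 1
p4 = XOR of data positions {5,6,7} = 0⊕1⊕0 = 1
Codeword b1..b7 = 0101010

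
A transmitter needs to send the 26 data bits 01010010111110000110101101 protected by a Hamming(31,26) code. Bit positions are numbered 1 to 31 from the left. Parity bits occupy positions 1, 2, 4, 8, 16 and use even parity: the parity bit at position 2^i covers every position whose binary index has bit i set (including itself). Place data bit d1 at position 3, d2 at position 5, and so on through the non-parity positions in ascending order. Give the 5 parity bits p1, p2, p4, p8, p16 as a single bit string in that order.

Place data bits at non-power-of-two positions: b3=0, b5=1, b6=0, b7=1, b9=0, b10=0, b11=1, b12=0, b13=1, b14=1, b15=1, b17=1, b18=1, b19=0, b20=0, b21=0, b22=0, b23=1, b24=1, b25=0, b26=1, b27=0, b28=1, b29=1, b30=0, b31=1.
p1 = XOR of data positions {3,5,7,9,11,13,15,17,19,21,23,25,27,29,31} = 0⊕1⊕1⊕0⊕1⊕1⊕1⊕1⊕0⊕0⊕1⊕0⊕0⊕1⊕1 = 1
p2 = XOR of data positions {3,6,7,10,11,14,15,18,19,22,23,26,27,30,31} = 0⊕0⊕1⊕0⊕1⊕1⊕1⊕1⊕0⊕0⊕1⊕1⊕0⊕0⊕1 = 0
p4 = XOR of data positions {5,6,7,12,13,14,15,20,21,22,23,28,29,30,31} = 1⊕0⊕1⊕0⊕1⊕1⊕1⊕0⊕0⊕0⊕1⊕1⊕1⊕0⊕1 = 1
p8 = XOR of data positions {9,10,11,12,13,14,15,24,25,26,27,28,29,30,31} = 0⊕0⊕1⊕0⊕1⊕1⊕1⊕1⊕0⊕1⊕0⊕1⊕1⊕0⊕1 = 1
p16 = XOR of data positions {17,18,19,20,21,22,23,24,25,26,27,28,29,30,31} = 1⊕1⊕0⊕0⊕0⊕0⊕1⊕1⊕0⊕1⊕0⊕1⊕1⊕0⊕1 = 0
Parity bits p1,p2,p4,p8,p16 = 10110

10110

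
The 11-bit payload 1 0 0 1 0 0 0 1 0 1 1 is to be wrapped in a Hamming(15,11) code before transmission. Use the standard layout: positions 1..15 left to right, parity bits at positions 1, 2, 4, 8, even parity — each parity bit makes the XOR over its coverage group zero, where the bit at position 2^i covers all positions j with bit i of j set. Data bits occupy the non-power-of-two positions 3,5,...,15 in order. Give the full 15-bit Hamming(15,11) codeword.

Place data bits at non-power-of-two positions: b3=1, b5=0, b6=0, b7=1, b9=0, b10=0, b11=0, b12=1, b13=0, b14=1, b15=1.
p1 = XOR of data positions {3,5,7,9,11,13,15} = 1⊕0⊕1⊕0⊕0⊕0⊕1 = 1
p2 = XOR of data positions {3,6,7,10,11,14,15} = 1⊕0⊕1⊕0⊕0⊕1⊕1 = 0
p4 = XOR of data positions {5,6,7,12,13,14,15} = 0⊕0⊕1⊕1⊕0⊕1⊕1 = 0
p8 = XOR of data positions {9,10,11,12,13,14,15} = 0⊕0⊕0⊕1⊕0⊕1⊕1 = 1
Codeword b1..b15 = 101000110001011

101000110001011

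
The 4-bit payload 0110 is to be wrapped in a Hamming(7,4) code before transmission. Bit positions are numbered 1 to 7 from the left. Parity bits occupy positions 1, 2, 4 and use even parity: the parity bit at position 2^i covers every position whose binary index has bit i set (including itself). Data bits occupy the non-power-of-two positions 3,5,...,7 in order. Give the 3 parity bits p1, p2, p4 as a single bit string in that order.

Place data bits at non-power-of-two positions: b3=0, b5=1, b6=1, b7=0.
p1 = XOR of data positions {3,5,7} = 0⊕1⊕0 = 1
p2 = XOR of data positions {3,6,7} = 0⊕1⊕0 = 1
p4 = XOR of data positions {5,6,7} = 1⊕1⊕0 = 0
Parity bits p1,p2,p4 = 110

110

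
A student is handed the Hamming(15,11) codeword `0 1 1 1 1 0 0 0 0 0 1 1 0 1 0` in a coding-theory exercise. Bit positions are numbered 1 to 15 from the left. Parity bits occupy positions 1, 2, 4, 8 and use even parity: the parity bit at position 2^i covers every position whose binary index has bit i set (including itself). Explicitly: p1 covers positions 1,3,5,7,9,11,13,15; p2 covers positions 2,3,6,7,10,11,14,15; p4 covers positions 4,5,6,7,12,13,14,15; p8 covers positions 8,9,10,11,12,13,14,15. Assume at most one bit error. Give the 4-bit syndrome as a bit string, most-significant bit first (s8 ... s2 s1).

1001

s1: b1⊕b3⊕b5⊕b7⊕b9⊕b11⊕b13⊕b15 = 0⊕1⊕1⊕0⊕0⊕1⊕0⊕0 = 1
s2: b2⊕b3⊕b6⊕b7⊕b10⊕b11⊕b14⊕b15 = 1⊕1⊕0⊕0⊕0⊕1⊕1⊕0 = 0
s4: b4⊕b5⊕b6⊕b7⊕b12⊕b13⊕b14⊕b15 = 1⊕1⊕0⊕0⊕1⊕0⊕1⊕0 = 0
s8: b8⊕b9⊕b10⊕b11⊕b12⊕b13⊕b14⊕b15 = 0⊕0⊕0⊕1⊕1⊕0⊕1⊕0 = 1
Syndrome (s8...s1) = 1001 → position 9.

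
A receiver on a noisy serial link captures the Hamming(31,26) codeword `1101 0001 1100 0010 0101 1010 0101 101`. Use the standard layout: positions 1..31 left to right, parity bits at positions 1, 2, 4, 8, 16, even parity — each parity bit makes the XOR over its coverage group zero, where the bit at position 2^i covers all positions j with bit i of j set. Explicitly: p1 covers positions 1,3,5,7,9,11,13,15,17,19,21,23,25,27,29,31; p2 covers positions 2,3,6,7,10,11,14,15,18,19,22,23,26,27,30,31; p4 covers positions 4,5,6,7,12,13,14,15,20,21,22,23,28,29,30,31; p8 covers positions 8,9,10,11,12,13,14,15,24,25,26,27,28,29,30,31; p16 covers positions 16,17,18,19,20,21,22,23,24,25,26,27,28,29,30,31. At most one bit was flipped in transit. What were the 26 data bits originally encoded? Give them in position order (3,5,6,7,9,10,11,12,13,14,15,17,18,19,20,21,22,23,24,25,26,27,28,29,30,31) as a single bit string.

10001100001010110100101101

s1: b1⊕b3⊕b5⊕b7⊕b9⊕b11⊕b13⊕b15⊕b17⊕b19⊕b21⊕b23⊕b25⊕b27⊕b29⊕b31 = 1⊕0⊕0⊕0⊕1⊕0⊕0⊕1⊕0⊕0⊕1⊕1⊕0⊕0⊕1⊕1 = 1
s2: b2⊕b3⊕b6⊕b7⊕b10⊕b11⊕b14⊕b15⊕b18⊕b19⊕b22⊕b23⊕b26⊕b27⊕b30⊕b31 = 1⊕0⊕0⊕0⊕1⊕0⊕0⊕1⊕1⊕0⊕0⊕1⊕1⊕0⊕0⊕1 = 1
s4: b4⊕b5⊕b6⊕b7⊕b12⊕b13⊕b14⊕b15⊕b20⊕b21⊕b22⊕b23⊕b28⊕b29⊕b30⊕b31 = 1⊕0⊕0⊕0⊕0⊕0⊕0⊕1⊕1⊕1⊕0⊕1⊕1⊕1⊕0⊕1 = 0
s8: b8⊕b9⊕b10⊕b11⊕b12⊕b13⊕b14⊕b15⊕b24⊕b25⊕b26⊕b27⊕b28⊕b29⊕b30⊕b31 = 1⊕1⊕1⊕0⊕0⊕0⊕0⊕1⊕0⊕0⊕1⊕0⊕1⊕1⊕0⊕1 = 0
s16: b16⊕b17⊕b18⊕b19⊕b20⊕b21⊕b22⊕b23⊕b24⊕b25⊕b26⊕b27⊕b28⊕b29⊕b30⊕b31 = 0⊕0⊕1⊕0⊕1⊕1⊕0⊕1⊕0⊕0⊕1⊕0⊕1⊕1⊕0⊕1 = 0
Syndrome (s16...s1) = 00011 → position 3.
Flip bit 3: corrected codeword = 1111000111000010010110100101101
Data bits at positions 3,5,6,7,9,10,11,12,13,14,15,17,18,19,20,21,22,23,24,25,26,27,28,29,30,31: 10001100001010110100101101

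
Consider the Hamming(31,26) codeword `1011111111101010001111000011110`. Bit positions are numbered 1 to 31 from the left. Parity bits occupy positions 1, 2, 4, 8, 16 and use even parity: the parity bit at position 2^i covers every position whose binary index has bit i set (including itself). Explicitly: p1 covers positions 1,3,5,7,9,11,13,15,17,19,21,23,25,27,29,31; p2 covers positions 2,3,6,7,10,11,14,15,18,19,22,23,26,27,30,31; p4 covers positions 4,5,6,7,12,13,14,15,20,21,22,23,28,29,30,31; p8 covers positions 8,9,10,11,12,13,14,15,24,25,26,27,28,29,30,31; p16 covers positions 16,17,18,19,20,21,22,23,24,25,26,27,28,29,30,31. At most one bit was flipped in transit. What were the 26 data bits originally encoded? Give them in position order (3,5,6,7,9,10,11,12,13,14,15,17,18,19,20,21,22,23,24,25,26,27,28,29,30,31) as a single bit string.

11111110101001111000011110

s1: b1⊕b3⊕b5⊕b7⊕b9⊕b11⊕b13⊕b15⊕b17⊕b19⊕b21⊕b23⊕b25⊕b27⊕b29⊕b31 = 1⊕1⊕1⊕1⊕1⊕1⊕1⊕1⊕0⊕1⊕1⊕0⊕0⊕1⊕1⊕0 = 0
s2: b2⊕b3⊕b6⊕b7⊕b10⊕b11⊕b14⊕b15⊕b18⊕b19⊕b22⊕b23⊕b26⊕b27⊕b30⊕b31 = 0⊕1⊕1⊕1⊕1⊕1⊕0⊕1⊕0⊕1⊕1⊕0⊕0⊕1⊕1⊕0 = 0
s4: b4⊕b5⊕b6⊕b7⊕b12⊕b13⊕b14⊕b15⊕b20⊕b21⊕b22⊕b23⊕b28⊕b29⊕b30⊕b31 = 1⊕1⊕1⊕1⊕0⊕1⊕0⊕1⊕1⊕1⊕1⊕0⊕1⊕1⊕1⊕0 = 0
s8: b8⊕b9⊕b10⊕b11⊕b12⊕b13⊕b14⊕b15⊕b24⊕b25⊕b26⊕b27⊕b28⊕b29⊕b30⊕b31 = 1⊕1⊕1⊕1⊕0⊕1⊕0⊕1⊕0⊕0⊕0⊕1⊕1⊕1⊕1⊕0 = 0
s16: b16⊕b17⊕b18⊕b19⊕b20⊕b21⊕b22⊕b23⊕b24⊕b25⊕b26⊕b27⊕b28⊕b29⊕b30⊕b31 = 0⊕0⊕0⊕1⊕1⊕1⊕1⊕0⊕0⊕0⊕0⊕1⊕1⊕1⊕1⊕0 = 0
Syndrome (s16...s1) = 00000 → position 0 (no error).
No correction needed.
Data bits at positions 3,5,6,7,9,10,11,12,13,14,15,17,18,19,20,21,22,23,24,25,26,27,28,29,30,31: 11111110101001111000011110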